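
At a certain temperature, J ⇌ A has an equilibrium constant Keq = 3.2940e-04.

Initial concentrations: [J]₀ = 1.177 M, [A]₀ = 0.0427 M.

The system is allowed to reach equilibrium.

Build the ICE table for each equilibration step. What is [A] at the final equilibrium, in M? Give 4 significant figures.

[A]_eq = 4.0164e-04 M

Q₀ = 0.03628 vs Keq = 3.2940e-04 ⇒ Q>K, reverse
Step 1:
                    J           A
  I             1.177      0.0427
  C            0.0423     -0.0423
  E             1.219  4.0164e-04
  solve Keq expr → x = -0.0423; check Q = 3.2940e-04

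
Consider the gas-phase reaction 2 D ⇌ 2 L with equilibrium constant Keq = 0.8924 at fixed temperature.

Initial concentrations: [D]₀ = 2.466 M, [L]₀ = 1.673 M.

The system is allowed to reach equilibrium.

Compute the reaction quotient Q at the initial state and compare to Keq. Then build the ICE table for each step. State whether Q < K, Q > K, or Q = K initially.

Q₀ = 0.4603 vs Keq = 0.8924 ⇒ Q<K, forward
Step 1:
                    D           L
  I             2.466       1.673
  C           -0.3376      0.3376
  E             2.128       2.011
  solve Keq expr → x = 0.1688; check Q = 0.8924

Q₀ = 0.4603; Q < K (proceeds forward)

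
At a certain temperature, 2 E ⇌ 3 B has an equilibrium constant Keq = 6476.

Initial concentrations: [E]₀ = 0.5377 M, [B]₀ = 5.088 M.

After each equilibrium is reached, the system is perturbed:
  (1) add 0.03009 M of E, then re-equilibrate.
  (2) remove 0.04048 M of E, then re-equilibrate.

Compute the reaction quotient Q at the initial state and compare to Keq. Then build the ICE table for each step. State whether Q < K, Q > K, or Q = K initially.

Q₀ = 455.6 vs Keq = 6476 ⇒ Q<K, forward
Step 1:
                   E          B
  I           0.5377      5.088
  C          -0.3711     0.5566
  E           0.1666      5.645
  solve Keq expr → x = 0.1855; check Q = 6476
Then add 0.03009 M of E.
Step 2:
                   E          B
  I           0.1967      5.645
  C         -0.02821    0.04232
  E           0.1685      5.687
  solve Keq expr → x = 0.01411; check Q = 6476
Then remove 0.04048 M of E.
Step 3:
                   E          B
  I            0.128      5.687
  C          0.03796   -0.05693
  E            0.166       5.63
  solve Keq expr → x = -0.01898; check Q = 6476

Q₀ = 455.6; Q < K (proceeds forward)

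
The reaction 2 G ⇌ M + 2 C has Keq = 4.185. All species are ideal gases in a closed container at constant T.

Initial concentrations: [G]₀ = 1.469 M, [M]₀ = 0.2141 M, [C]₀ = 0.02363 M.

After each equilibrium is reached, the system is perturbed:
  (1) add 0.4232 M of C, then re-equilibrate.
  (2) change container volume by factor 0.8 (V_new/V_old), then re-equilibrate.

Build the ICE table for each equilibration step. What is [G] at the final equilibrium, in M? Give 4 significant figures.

[G]_eq = 0.7344 M

Q₀ = 5.5399e-05 vs Keq = 4.185 ⇒ Q<K, forward
Step 1:
                  G         M         C
  init        1.469    0.2141   0.02363
  Δ           -1.03    0.5148      1.03
  eq         0.4395    0.7289     1.053
  solve Keq expr → x = 0.5148; check Q = 4.185
Then add 0.4232 M of C.
Step 2:
                  G         M         C
  init       0.4395    0.7289     1.476
  Δ          0.1092  -0.05462   -0.1092
  eq         0.5487    0.6742     1.367
  solve Keq expr → x = -0.05462; check Q = 4.185
Then change container volume by factor 0.8 (V_new/V_old).
Step 3:
                  G         M         C
  init       0.6859    0.8428     1.709
  Δ         0.04844  -0.02422  -0.04844
  eq         0.7344    0.8186      1.66
  solve Keq expr → x = -0.02422; check Q = 4.185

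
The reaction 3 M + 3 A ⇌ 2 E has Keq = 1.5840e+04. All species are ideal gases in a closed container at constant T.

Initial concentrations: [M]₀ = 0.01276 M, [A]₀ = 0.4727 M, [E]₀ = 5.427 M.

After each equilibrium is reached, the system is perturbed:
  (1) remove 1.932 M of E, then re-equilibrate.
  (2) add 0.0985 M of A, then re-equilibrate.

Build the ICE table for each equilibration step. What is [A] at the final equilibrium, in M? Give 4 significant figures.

Q₀ = 1.3422e+08 vs Keq = 1.5840e+04 ⇒ Q>K, reverse
Step 1:
                  M         A         E
  Initial   0.01276    0.4727     5.427
  Change     0.1745    0.1745   -0.1163
  Equil      0.1873    0.6472     5.311
  solve Keq expr → x = -0.05817; check Q = 1.5840e+04
Then remove 1.932 M of E.
Step 2:
                  M         A         E
  Initial    0.1873    0.6472     3.379
  Change   -0.03908  -0.03908   0.02606
  Equil      0.1482    0.6081     3.405
  solve Keq expr → x = 0.01303; check Q = 1.5840e+04
Then add 0.0985 M of A.
Step 3:
                  M         A         E
  Initial    0.1482    0.7066     3.405
  Change   -0.01718  -0.01718   0.01146
  Equil       0.131    0.6894     3.416
  solve Keq expr → x = 0.005728; check Q = 1.5840e+04

[A]_eq = 0.6894 M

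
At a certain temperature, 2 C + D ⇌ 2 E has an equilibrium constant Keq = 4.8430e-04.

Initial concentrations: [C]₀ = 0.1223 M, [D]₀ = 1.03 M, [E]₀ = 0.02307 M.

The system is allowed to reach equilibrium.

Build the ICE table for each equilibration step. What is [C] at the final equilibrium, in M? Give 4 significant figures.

Q₀ = 0.03455 vs Keq = 4.8430e-04 ⇒ Q>K, reverse
Step 1:
                    C           D           E
  init         0.1223        1.03     0.02307
  Δ           0.01988     0.00994    -0.01988
  eq           0.1422        1.04    0.003191
  solve Keq expr → x = -0.00994; check Q = 4.8430e-04

[C]_eq = 0.1422 M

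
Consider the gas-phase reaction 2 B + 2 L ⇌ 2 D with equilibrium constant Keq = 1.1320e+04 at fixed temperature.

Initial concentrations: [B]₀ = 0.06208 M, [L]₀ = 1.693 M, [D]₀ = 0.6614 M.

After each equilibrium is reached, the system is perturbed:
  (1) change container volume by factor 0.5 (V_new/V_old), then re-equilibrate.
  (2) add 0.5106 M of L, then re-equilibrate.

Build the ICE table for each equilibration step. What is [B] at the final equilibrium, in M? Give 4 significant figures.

Q₀ = 39.6 vs Keq = 1.1320e+04 ⇒ Q<K, forward
Step 1:
                   B          L          D
  init       0.06208      1.693     0.6614
  Δ         -0.05794   -0.05794    0.05794
  eq        0.004135      1.635     0.7193
  solve Keq expr → x = 0.02897; check Q = 1.1320e+04
Then change container volume by factor 0.5 (V_new/V_old).
Step 2:
                   B          L          D
  init       0.00827       3.27      1.439
  Δ        -0.004118  -0.004118   0.004118
  eq        0.004152      3.266      1.443
  solve Keq expr → x = 0.002059; check Q = 1.1320e+04
Then add 0.5106 M of L.
Step 3:
                   B          L          D
  init      0.004152      3.777      1.443
  Δ       -5.5945e-04 -5.5945e-04 5.5945e-04
  eq        0.003593      3.776      1.443
  solve Keq expr → x = 2.7972e-04; check Q = 1.1320e+04

[B]_eq = 0.003593 M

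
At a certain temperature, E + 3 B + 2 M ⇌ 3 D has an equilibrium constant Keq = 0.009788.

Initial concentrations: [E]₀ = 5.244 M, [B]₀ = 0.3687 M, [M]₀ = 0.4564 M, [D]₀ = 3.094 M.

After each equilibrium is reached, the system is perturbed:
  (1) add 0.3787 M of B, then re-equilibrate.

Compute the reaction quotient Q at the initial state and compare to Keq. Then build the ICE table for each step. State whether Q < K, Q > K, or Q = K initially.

Q₀ = 541; Q > K (proceeds reverse)

Q₀ = 541 vs Keq = 0.009788 ⇒ Q>K, reverse
Step 1:
                   E          B          M          D
  I            5.244     0.3687     0.4564      3.094
  C            0.622      1.866      1.244     -1.866
  E            5.866      2.235        1.7      1.228
  solve Keq expr → x = -0.622; check Q = 0.009788
Then add 0.3787 M of B.
Step 2:
                   E          B          M          D
  I            5.866      2.613        1.7      1.228
  C         -0.03581    -0.1074   -0.07161     0.1074
  E             5.83      2.506      1.629      1.336
  solve Keq expr → x = 0.03581; check Q = 0.009788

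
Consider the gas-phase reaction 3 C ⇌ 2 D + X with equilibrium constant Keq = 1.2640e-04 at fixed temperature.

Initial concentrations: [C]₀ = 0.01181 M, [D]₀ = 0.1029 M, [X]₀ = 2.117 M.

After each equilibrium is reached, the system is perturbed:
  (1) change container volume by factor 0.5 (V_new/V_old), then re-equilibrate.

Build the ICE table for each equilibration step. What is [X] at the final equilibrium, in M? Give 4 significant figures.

[X]_eq = 4.132 M

Q₀ = 1.3608e+04 vs Keq = 1.2640e-04 ⇒ Q>K, reverse
Step 1:
                    C           D           X
  I           0.01181      0.1029       2.117
  C            0.1536     -0.1024    -0.05119
  E            0.1654  5.2604e-04       2.066
  solve Keq expr → x = -0.05119; check Q = 1.2640e-04
Then change container volume by factor 0.5 (V_new/V_old).
Step 2:
                    C           D           X
  I            0.3307    0.001052       4.132
  C                 0           0           0
  E            0.3307    0.001052       4.132
  solve Keq expr → x = 0; check Q = 1.2640e-04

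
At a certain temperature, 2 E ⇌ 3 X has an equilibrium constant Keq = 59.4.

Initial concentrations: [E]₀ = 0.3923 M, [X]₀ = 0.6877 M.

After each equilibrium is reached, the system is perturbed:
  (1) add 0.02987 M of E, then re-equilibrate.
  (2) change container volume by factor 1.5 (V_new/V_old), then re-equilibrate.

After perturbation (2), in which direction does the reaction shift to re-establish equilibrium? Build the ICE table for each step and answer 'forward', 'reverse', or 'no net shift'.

Direction: forward

Q₀ = 2.113 vs Keq = 59.4 ⇒ Q<K, forward
Step 1:
                  E         X
  Initial    0.3923    0.6877
  Change    -0.2501    0.3752
  Equil      0.1422     1.063
  solve Keq expr → x = 0.1251; check Q = 59.4
Then add 0.02987 M of E.
Step 2:
                  E         X
  Initial     0.172     1.063
  Change   -0.02292   0.03438
  Equil      0.1491     1.097
  solve Keq expr → x = 0.01146; check Q = 59.4
Then change container volume by factor 1.5 (V_new/V_old).
Step 3:
                  E         X
  Initial   0.09942    0.7315
  Change   -0.01458   0.02187
  Equil     0.08484    0.7534
  solve Keq expr → x = 0.007289; check Q = 59.4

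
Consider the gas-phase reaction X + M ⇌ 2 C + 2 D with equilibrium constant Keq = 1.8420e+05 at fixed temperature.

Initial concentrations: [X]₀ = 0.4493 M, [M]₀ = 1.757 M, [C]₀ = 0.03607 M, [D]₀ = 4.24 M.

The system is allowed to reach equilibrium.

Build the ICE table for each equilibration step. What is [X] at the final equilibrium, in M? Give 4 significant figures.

[X]_eq = 9.5712e-05 M

Q₀ = 0.02963 vs Keq = 1.8420e+05 ⇒ Q<K, forward
Step 1:
                   X          M          C          D
  I           0.4493      1.757    0.03607       4.24
  C          -0.4492    -0.4492     0.8984     0.8984
  E       9.5712e-05      1.308     0.9345      5.138
  solve Keq expr → x = 0.4492; check Q = 1.8420e+05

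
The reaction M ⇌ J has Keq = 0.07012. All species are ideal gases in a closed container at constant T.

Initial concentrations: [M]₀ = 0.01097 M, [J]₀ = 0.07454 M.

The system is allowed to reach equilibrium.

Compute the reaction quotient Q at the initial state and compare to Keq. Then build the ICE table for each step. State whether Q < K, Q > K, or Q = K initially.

Q₀ = 6.795; Q > K (proceeds reverse)

Q₀ = 6.795 vs Keq = 0.07012 ⇒ Q>K, reverse
Step 1:
                  M         J
  Initial   0.01097   0.07454
  Change    0.06894  -0.06894
  Equil     0.07991  0.005603
  solve Keq expr → x = -0.06894; check Q = 0.07012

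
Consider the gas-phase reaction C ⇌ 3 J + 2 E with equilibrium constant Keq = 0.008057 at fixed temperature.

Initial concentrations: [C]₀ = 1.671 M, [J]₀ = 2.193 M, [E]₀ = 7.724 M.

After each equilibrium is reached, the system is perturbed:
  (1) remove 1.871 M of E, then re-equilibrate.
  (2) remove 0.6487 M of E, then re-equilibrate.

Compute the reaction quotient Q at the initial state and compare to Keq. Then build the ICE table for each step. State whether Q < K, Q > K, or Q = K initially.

Q₀ = 376.6 vs Keq = 0.008057 ⇒ Q>K, reverse
Step 1:
                   C          J          E
  I            1.671      2.193      7.724
  C           0.7049     -2.115      -1.41
  E            2.376     0.0783      6.314
  solve Keq expr → x = -0.7049; check Q = 0.008057
Then remove 1.871 M of E.
Step 2:
                   C          J          E
  I            2.376     0.0783      4.443
  C        -0.006792    0.02038    0.01358
  E            2.369    0.09868      4.457
  solve Keq expr → x = 0.006792; check Q = 0.008057
Then remove 0.6487 M of E.
Step 3:
                   C          J          E
  I            2.369    0.09868      3.808
  C        -0.003573    0.01072   0.007146
  E            2.366     0.1094      3.815
  solve Keq expr → x = 0.003573; check Q = 0.008057

Q₀ = 376.6; Q > K (proceeds reverse)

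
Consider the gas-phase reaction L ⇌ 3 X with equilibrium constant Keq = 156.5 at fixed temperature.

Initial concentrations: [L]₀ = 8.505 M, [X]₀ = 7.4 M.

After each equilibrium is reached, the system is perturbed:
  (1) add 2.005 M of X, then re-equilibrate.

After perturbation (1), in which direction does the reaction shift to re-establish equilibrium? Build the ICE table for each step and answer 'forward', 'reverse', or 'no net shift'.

Direction: reverse

Q₀ = 47.65 vs Keq = 156.5 ⇒ Q<K, forward
Step 1:
                    L           X
  init          8.505         7.4
  Δ            -1.043        3.13
  eq            7.462       10.53
  solve Keq expr → x = 1.043; check Q = 156.5
Then add 2.005 M of X.
Step 2:
                    L           X
  init          7.462       12.54
  Δ            0.5797      -1.739
  eq            8.041        10.8
  solve Keq expr → x = -0.5797; check Q = 156.5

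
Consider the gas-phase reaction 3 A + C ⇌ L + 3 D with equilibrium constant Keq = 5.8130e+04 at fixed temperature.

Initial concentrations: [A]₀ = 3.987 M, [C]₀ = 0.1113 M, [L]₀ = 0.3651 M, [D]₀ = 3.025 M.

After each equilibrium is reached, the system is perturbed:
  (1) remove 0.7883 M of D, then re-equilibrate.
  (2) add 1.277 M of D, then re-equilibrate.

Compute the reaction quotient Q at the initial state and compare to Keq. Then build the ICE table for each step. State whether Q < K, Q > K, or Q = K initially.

Q₀ = 1.433; Q < K (proceeds forward)

Q₀ = 1.433 vs Keq = 5.8130e+04 ⇒ Q<K, forward
Step 1:
                   A          C          L          D
  I            3.987     0.1113     0.3651      3.025
  C          -0.3339    -0.1113     0.1113     0.3339
  E            3.653 6.3703e-06     0.4764      3.359
  solve Keq expr → x = 0.1113; check Q = 5.8130e+04
Then remove 0.7883 M of D.
Step 2:
                   A          C          L          D
  I            3.653 6.3703e-06     0.4764      2.571
  C       -1.0544e-05 -3.5148e-06 3.5148e-06 1.0544e-05
  E            3.653 2.8555e-06     0.4764      2.571
  solve Keq expr → x = 3.5148e-06; check Q = 5.8130e+04
Then add 1.277 M of D.
Step 3:
                   A          C          L          D
  I            3.653 2.8555e-06     0.4764      3.848
  C       2.0158e-05 6.7193e-06 -6.7193e-06 -2.0158e-05
  E            3.653 9.5748e-06     0.4764      3.848
  solve Keq expr → x = -6.7193e-06; check Q = 5.8130e+04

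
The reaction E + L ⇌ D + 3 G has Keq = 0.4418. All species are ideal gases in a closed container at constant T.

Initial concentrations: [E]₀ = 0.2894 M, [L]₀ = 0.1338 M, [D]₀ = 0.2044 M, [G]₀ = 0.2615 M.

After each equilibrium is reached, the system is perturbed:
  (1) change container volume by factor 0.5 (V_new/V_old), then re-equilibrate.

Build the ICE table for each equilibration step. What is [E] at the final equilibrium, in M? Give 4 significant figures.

[E]_eq = 0.5725 M

Q₀ = 0.09439 vs Keq = 0.4418 ⇒ Q<K, forward
Step 1:
                   E          L          D          G
  Initial     0.2894     0.1338     0.2044     0.2615
  Change    -0.03361   -0.03361    0.03361     0.1008
  Equil       0.2558     0.1002      0.238     0.3623
  solve Keq expr → x = 0.03361; check Q = 0.4418
Then change container volume by factor 0.5 (V_new/V_old).
Step 2:
                   E          L          D          G
  Initial     0.5116     0.2004      0.476     0.7247
  Change      0.0609     0.0609    -0.0609    -0.1827
  Equil       0.5725     0.2613     0.4151      0.542
  solve Keq expr → x = -0.0609; check Q = 0.4418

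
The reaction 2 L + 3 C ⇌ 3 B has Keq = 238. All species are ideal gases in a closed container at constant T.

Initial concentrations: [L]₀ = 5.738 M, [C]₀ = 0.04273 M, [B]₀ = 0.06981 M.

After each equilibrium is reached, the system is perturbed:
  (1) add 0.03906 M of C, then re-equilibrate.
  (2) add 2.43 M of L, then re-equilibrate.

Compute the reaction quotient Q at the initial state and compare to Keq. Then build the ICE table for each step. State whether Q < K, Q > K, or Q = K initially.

Q₀ = 0.1324; Q < K (proceeds forward)

Q₀ = 0.1324 vs Keq = 238 ⇒ Q<K, forward
Step 1:
                   L          C          B
  init         5.738    0.04273    0.06981
  Δ         -0.02488   -0.03732    0.03732
  eq           5.713   0.005409     0.1071
  solve Keq expr → x = 0.01244; check Q = 238
Then add 0.03906 M of C.
Step 2:
                   L          C          B
  init         5.713    0.04447     0.1071
  Δ         -0.02477   -0.03716    0.03716
  eq           5.688   0.007307     0.1443
  solve Keq expr → x = 0.01239; check Q = 238
Then add 2.43 M of L.
Step 3:
                   L          C          B
  init         8.118   0.007307     0.1443
  Δ       -9.8859e-04  -0.001483   0.001483
  eq           8.117   0.005824     0.1458
  solve Keq expr → x = 4.9430e-04; check Q = 238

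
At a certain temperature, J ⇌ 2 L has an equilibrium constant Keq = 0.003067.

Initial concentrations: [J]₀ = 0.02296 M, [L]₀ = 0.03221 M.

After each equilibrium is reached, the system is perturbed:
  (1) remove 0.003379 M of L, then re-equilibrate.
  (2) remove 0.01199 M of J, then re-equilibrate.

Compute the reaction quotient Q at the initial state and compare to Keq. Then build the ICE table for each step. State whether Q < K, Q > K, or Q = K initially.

Q₀ = 0.04519; Q > K (proceeds reverse)

Q₀ = 0.04519 vs Keq = 0.003067 ⇒ Q>K, reverse
Step 1:
                    J           L
  I           0.02296     0.03221
  C             0.011      -0.022
  E           0.03396     0.01021
  solve Keq expr → x = -0.011; check Q = 0.003067
Then remove 0.003379 M of L.
Step 2:
                    J           L
  I           0.03396    0.006827
  C          -0.00157     0.00314
  E           0.03239    0.009967
  solve Keq expr → x = 0.00157; check Q = 0.003067
Then remove 0.01199 M of J.
Step 3:
                    J           L
  I            0.0204    0.009967
  C        9.3853e-04   -0.001877
  E           0.02134     0.00809
  solve Keq expr → x = -9.3853e-04; check Q = 0.003067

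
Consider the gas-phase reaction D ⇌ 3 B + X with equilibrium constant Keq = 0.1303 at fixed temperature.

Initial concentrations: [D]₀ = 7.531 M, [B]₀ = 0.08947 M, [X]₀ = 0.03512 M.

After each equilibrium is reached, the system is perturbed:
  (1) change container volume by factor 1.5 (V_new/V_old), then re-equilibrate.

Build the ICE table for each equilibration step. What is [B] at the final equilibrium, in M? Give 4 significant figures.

Q₀ = 3.3399e-06 vs Keq = 0.1303 ⇒ Q<K, forward
Step 1:
                    D           B           X
  I             7.531     0.08947     0.03512
  C           -0.3996       1.199      0.3996
  E             7.131       1.288      0.4347
  solve Keq expr → x = 0.3996; check Q = 0.1303
Then change container volume by factor 1.5 (V_new/V_old).
Step 2:
                    D           B           X
  I             4.754      0.8588      0.2898
  C          -0.09999         0.3     0.09999
  E             4.654       1.159      0.3898
  solve Keq expr → x = 0.09999; check Q = 0.1303

[B]_eq = 1.159 M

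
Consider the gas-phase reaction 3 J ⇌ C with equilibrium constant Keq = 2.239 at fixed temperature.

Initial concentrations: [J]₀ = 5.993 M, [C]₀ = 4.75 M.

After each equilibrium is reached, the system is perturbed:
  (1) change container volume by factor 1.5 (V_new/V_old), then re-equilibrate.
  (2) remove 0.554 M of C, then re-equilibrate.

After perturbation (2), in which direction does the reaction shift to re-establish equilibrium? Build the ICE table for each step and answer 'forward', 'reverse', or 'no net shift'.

Q₀ = 0.02207 vs Keq = 2.239 ⇒ Q<K, forward
Step 1:
                  J         C
  init        5.993      4.75
  Δ          -4.583     1.528
  eq           1.41     6.278
  solve Keq expr → x = 1.528; check Q = 2.239
Then change container volume by factor 1.5 (V_new/V_old).
Step 2:
                  J         C
  init       0.9401     4.185
  Δ          0.2825  -0.09415
  eq          1.223     4.091
  solve Keq expr → x = -0.09415; check Q = 2.239
Then remove 0.554 M of C.
Step 3:
                  J         C
  init        1.223     3.537
  Δ        -0.05584   0.01861
  eq          1.167     3.556
  solve Keq expr → x = 0.01861; check Q = 2.239

Direction: forward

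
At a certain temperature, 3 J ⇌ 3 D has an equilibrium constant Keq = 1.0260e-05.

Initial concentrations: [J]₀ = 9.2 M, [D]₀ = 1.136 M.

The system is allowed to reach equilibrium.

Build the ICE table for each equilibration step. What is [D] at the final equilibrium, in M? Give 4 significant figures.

[D]_eq = 0.2198 M

Q₀ = 0.001883 vs Keq = 1.0260e-05 ⇒ Q>K, reverse
Step 1:
                   J          D
  I              9.2      1.136
  C           0.9162    -0.9162
  E            10.12     0.2198
  solve Keq expr → x = -0.3054; check Q = 1.0260e-05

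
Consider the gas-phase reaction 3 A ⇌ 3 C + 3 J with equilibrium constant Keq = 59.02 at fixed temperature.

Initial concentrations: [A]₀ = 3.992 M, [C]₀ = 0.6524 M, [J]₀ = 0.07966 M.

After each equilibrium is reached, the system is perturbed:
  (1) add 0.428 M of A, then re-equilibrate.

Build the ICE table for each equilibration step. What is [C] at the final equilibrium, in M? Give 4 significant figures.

Q₀ = 2.2064e-06 vs Keq = 59.02 ⇒ Q<K, forward
Step 1:
                    A           C           J
  I             3.992      0.6524     0.07966
  C            -2.252       2.252       2.252
  E              1.74       2.905       2.332
  solve Keq expr → x = 0.7508; check Q = 59.02
Then add 0.428 M of A.
Step 2:
                    A           C           J
  I             2.168       2.905       2.332
  C            -0.179       0.179       0.179
  E             1.989       3.084       2.511
  solve Keq expr → x = 0.05967; check Q = 59.02

[C]_eq = 3.084 M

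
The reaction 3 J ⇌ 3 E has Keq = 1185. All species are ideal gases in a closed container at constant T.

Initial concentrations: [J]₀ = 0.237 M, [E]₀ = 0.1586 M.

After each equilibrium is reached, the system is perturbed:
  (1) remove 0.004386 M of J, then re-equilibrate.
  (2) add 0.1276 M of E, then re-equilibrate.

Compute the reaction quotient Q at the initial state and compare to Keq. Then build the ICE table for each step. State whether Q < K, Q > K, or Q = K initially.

Q₀ = 0.2997; Q < K (proceeds forward)

Q₀ = 0.2997 vs Keq = 1185 ⇒ Q<K, forward
Step 1:
                  J         E
  init        0.237    0.1586
  Δ         -0.2028    0.2028
  eq        0.03416    0.3614
  solve Keq expr → x = 0.06761; check Q = 1185
Then remove 0.004386 M of J.
Step 2:
                  J         E
  init      0.02977    0.3614
  Δ        0.004007 -0.004007
  eq        0.03378    0.3574
  solve Keq expr → x = -0.001336; check Q = 1185
Then add 0.1276 M of E.
Step 3:
                  J         E
  init      0.03378     0.485
  Δ         0.01102  -0.01102
  eq        0.04479     0.474
  solve Keq expr → x = -0.003672; check Q = 1185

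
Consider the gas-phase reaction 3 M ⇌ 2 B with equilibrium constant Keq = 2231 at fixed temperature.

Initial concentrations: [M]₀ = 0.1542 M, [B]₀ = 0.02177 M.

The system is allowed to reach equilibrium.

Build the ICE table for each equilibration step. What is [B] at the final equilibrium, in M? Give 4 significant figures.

Q₀ = 0.1293 vs Keq = 2231 ⇒ Q<K, forward
Step 1:
                    M           B
  init         0.1542     0.02177
  Δ           -0.1363      0.0909
  eq          0.01785      0.1127
  solve Keq expr → x = 0.04545; check Q = 2231

[B]_eq = 0.1127 M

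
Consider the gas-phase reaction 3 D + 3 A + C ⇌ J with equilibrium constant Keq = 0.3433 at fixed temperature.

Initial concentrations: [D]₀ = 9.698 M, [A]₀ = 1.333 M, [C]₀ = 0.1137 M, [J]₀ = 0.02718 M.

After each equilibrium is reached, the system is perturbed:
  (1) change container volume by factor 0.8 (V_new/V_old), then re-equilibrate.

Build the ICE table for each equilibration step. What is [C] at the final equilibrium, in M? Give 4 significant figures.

Q₀ = 1.1065e-04 vs Keq = 0.3433 ⇒ Q<K, forward
Step 1:
                    D           A           C           J
  Initial       9.698       1.333      0.1137     0.02718
  Change      -0.3396     -0.3396     -0.1132      0.1132
  Equil         9.358      0.9934  5.0885e-04      0.1404
  solve Keq expr → x = 0.1132; check Q = 0.3433
Then change container volume by factor 0.8 (V_new/V_old).
Step 2:
                    D           A           C           J
  Initial        11.7       1.242  6.3606e-04      0.1755
  Change    -0.001405   -0.001405 -4.6825e-04  4.6825e-04
  Equil          11.7        1.24  1.6781e-04      0.1759
  solve Keq expr → x = 4.6825e-04; check Q = 0.3433

[C]_eq = 1.6781e-04 M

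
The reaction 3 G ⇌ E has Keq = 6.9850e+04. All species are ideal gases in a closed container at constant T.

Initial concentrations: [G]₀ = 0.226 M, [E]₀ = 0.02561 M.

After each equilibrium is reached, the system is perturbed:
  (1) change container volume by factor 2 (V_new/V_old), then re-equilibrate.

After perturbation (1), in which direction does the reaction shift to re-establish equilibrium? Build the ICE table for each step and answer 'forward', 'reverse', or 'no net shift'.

Q₀ = 2.219 vs Keq = 6.9850e+04 ⇒ Q<K, forward
Step 1:
                   G          E
  init         0.226    0.02561
  Δ          -0.2148    0.07161
  eq         0.01117    0.09722
  solve Keq expr → x = 0.07161; check Q = 6.9850e+04
Then change container volume by factor 2 (V_new/V_old).
Step 2:
                   G          E
  init      0.005583    0.04861
  Δ         0.003214  -0.001071
  eq        0.008796    0.04754
  solve Keq expr → x = -0.001071; check Q = 6.9850e+04

Direction: reverse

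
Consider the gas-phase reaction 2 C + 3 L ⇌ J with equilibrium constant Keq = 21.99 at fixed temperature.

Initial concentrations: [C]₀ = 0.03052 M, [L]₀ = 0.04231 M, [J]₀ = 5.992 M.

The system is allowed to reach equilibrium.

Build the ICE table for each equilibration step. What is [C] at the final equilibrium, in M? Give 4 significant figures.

Q₀ = 8.4932e+07 vs Keq = 21.99 ⇒ Q>K, reverse
Step 1:
                   C          L          J
  init       0.03052    0.04231      5.992
  Δ           0.5695     0.8543    -0.2848
  eq          0.6001     0.8966      5.707
  solve Keq expr → x = -0.2848; check Q = 21.99

[C]_eq = 0.6001 M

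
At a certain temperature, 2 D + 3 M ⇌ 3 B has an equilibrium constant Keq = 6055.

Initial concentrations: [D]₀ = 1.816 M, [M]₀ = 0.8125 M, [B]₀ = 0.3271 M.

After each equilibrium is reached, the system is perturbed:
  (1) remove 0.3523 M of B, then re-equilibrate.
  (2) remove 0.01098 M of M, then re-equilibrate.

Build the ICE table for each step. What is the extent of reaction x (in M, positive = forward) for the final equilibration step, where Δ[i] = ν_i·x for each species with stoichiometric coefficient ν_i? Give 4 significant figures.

x = -0.00346 M

Q₀ = 0.01979 vs Keq = 6055 ⇒ Q<K, forward
Step 1:
                   D          M          B
  Initial      1.816     0.8125     0.3271
  Change     -0.5083    -0.7625     0.7625
  Equil        1.308    0.04999       1.09
  solve Keq expr → x = 0.2542; check Q = 6055
Then remove 0.3523 M of B.
Step 2:
                   D          M          B
  Initial      1.308    0.04999     0.7373
  Change    -0.01019   -0.01528    0.01528
  Equil        1.297    0.03471     0.7526
  solve Keq expr → x = 0.005094; check Q = 6055
Then remove 0.01098 M of M.
Step 3:
                   D          M          B
  Initial      1.297    0.02373     0.7526
  Change     0.00692    0.01038   -0.01038
  Equil        1.304    0.03411     0.7422
  solve Keq expr → x = -0.00346; check Q = 6055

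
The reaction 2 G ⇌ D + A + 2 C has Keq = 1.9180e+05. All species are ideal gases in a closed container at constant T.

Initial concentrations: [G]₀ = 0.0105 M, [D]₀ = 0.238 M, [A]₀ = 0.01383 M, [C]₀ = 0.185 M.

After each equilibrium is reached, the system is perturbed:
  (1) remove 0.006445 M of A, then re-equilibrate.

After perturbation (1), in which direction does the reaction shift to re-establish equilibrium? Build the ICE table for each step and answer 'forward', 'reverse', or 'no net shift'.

Q₀ = 1.022 vs Keq = 1.9180e+05 ⇒ Q<K, forward
Step 1:
                   G          D          A          C
  I           0.0105      0.238    0.01383      0.185
  C         -0.01047   0.005235   0.005235    0.01047
  E       3.0394e-05     0.2432    0.01906     0.1955
  solve Keq expr → x = 0.005235; check Q = 1.9180e+05
Then remove 0.006445 M of A.
Step 2:
                   G          D          A          C
  I       3.0394e-05     0.2432    0.01262     0.1955
  C       -5.6618e-06 2.8309e-06 2.8309e-06 5.6618e-06
  E       2.4732e-05     0.2432    0.01262     0.1955
  solve Keq expr → x = 2.8309e-06; check Q = 1.9180e+05

Direction: forward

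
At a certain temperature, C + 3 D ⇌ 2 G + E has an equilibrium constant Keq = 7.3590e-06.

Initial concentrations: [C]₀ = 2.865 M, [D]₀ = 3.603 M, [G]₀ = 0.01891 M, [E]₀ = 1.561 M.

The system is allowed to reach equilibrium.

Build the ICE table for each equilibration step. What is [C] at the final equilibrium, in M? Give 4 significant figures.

Q₀ = 4.1655e-06 vs Keq = 7.3590e-06 ⇒ Q<K, forward
Step 1:
                   C          D          G          E
  Initial      2.865      3.603    0.01891      1.561
  Change   -0.003046  -0.009137   0.006091   0.003046
  Equil        2.862      3.594      0.025      1.564
  solve Keq expr → x = 0.003046; check Q = 7.3590e-06

[C]_eq = 2.862 M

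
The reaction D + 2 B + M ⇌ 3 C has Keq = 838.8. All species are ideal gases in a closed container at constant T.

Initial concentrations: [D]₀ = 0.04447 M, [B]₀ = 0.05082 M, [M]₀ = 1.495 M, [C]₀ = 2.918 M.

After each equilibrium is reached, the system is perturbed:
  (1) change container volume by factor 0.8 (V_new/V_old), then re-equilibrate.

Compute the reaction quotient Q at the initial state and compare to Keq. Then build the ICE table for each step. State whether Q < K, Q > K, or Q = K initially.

Q₀ = 1.4470e+05; Q > K (proceeds reverse)

Q₀ = 1.4470e+05 vs Keq = 838.8 ⇒ Q>K, reverse
Step 1:
                    D           B           M           C
  Initial     0.04447     0.05082       1.495       2.918
  Change       0.1151      0.2302      0.1151     -0.3454
  Equil        0.1596      0.2811        1.61       2.573
  solve Keq expr → x = -0.1151; check Q = 838.8
Then change container volume by factor 0.8 (V_new/V_old).
Step 2:
                    D           B           M           C
  Initial      0.1995      0.3513       2.013       3.216
  Change     -0.01105    -0.02209    -0.01105     0.03314
  Equil        0.1884      0.3292       2.002       3.249
  solve Keq expr → x = 0.01105; check Q = 838.8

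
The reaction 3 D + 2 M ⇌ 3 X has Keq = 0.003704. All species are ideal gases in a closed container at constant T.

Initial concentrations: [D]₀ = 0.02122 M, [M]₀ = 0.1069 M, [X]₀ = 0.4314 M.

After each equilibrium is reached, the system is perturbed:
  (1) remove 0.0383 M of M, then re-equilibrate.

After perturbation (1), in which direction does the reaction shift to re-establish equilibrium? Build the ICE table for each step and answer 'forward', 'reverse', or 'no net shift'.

Direction: reverse

Q₀ = 7.3527e+05 vs Keq = 0.003704 ⇒ Q>K, reverse
Step 1:
                    D           M           X
  init        0.02122      0.1069      0.4314
  Δ            0.3979      0.2652     -0.3979
  eq           0.4191      0.3721     0.03355
  solve Keq expr → x = -0.1326; check Q = 0.003704
Then remove 0.0383 M of M.
Step 2:
                    D           M           X
  init         0.4191      0.3338     0.03355
  Δ          0.002099    0.001399   -0.002099
  eq           0.4212      0.3352     0.03145
  solve Keq expr → x = -6.9975e-04; check Q = 0.003704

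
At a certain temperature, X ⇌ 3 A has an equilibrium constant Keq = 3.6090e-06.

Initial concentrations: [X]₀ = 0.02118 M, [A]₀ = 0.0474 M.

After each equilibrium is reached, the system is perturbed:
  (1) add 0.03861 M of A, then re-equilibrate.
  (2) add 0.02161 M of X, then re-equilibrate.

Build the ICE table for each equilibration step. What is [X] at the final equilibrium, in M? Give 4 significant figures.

[X]_eq = 0.06936 M

Q₀ = 0.005028 vs Keq = 3.6090e-06 ⇒ Q>K, reverse
Step 1:
                  X         A
  init      0.02118    0.0474
  Δ         0.01412  -0.04237
  eq         0.0353  0.005032
  solve Keq expr → x = -0.01412; check Q = 3.6090e-06
Then add 0.03861 M of A.
Step 2:
                  X         A
  init       0.0353   0.04364
  Δ         0.01269  -0.03807
  eq        0.04799  0.005574
  solve Keq expr → x = -0.01269; check Q = 3.6090e-06
Then add 0.02161 M of X.
Step 3:
                  X         A
  init       0.0696  0.005574
  Δ       -2.4268e-04 7.2804e-04
  eq        0.06936  0.006302
  solve Keq expr → x = 2.4268e-04; check Q = 3.6090e-06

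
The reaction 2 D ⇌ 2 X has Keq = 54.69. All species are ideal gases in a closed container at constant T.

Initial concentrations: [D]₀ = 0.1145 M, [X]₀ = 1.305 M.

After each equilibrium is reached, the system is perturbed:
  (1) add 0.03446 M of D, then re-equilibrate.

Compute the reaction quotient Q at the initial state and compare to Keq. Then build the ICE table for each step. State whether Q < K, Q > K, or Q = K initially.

Q₀ = 129.9 vs Keq = 54.69 ⇒ Q>K, reverse
Step 1:
                  D         X
  init       0.1145     1.305
  Δ         0.05458  -0.05458
  eq         0.1691      1.25
  solve Keq expr → x = -0.02729; check Q = 54.69
Then add 0.03446 M of D.
Step 2:
                  D         X
  init       0.2035      1.25
  Δ        -0.03036   0.03036
  eq         0.1732     1.281
  solve Keq expr → x = 0.01518; check Q = 54.69

Q₀ = 129.9; Q > K (proceeds reverse)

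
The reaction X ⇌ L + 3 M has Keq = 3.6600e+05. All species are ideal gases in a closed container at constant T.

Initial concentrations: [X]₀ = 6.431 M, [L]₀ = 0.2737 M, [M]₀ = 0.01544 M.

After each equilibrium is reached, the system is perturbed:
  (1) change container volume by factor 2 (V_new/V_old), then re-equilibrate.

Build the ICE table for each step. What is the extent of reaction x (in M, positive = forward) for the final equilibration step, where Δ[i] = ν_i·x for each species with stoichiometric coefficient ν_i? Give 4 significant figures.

Q₀ = 1.5665e-07 vs Keq = 3.6600e+05 ⇒ Q<K, forward
Step 1:
                   X          L          M
  init         6.431     0.2737    0.01544
  Δ           -6.309      6.309      18.93
  eq          0.1222      6.582      18.94
  solve Keq expr → x = 6.309; check Q = 3.6600e+05
Then change container volume by factor 2 (V_new/V_old).
Step 2:
                   X          L          M
  init       0.06111      3.291      9.471
  Δ         -0.05295    0.05295     0.1589
  eq        0.008159      3.344       9.63
  solve Keq expr → x = 0.05295; check Q = 3.6600e+05

x = 0.05295 M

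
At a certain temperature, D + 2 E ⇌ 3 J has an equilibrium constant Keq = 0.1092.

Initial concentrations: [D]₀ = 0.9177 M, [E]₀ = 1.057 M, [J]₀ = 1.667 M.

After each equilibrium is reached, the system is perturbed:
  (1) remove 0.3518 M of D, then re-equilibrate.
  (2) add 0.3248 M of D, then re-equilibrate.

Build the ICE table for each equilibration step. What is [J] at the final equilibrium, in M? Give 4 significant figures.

Q₀ = 4.518 vs Keq = 0.1092 ⇒ Q>K, reverse
Step 1:
                   D          E          J
  init        0.9177      1.057      1.667
  Δ           0.3139     0.6277    -0.9416
  eq           1.232      1.685     0.7254
  solve Keq expr → x = -0.3139; check Q = 0.1092
Then remove 0.3518 M of D.
Step 2:
                   D          E          J
  init        0.8798      1.685     0.7254
  Δ          0.02047    0.04094   -0.06141
  eq          0.9002      1.726      0.664
  solve Keq expr → x = -0.02047; check Q = 0.1092
Then add 0.3248 M of D.
Step 3:
                   D          E          J
  init         1.225      1.726      0.664
  Δ         -0.01905   -0.03811    0.05716
  eq           1.206      1.688     0.7212
  solve Keq expr → x = 0.01905; check Q = 0.1092

[J]_eq = 0.7212 M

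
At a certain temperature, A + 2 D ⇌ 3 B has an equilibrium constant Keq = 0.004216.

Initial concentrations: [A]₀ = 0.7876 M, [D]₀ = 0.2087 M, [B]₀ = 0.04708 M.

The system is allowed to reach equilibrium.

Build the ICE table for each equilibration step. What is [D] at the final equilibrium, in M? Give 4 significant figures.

[D]_eq = 0.2055 M

Q₀ = 0.003042 vs Keq = 0.004216 ⇒ Q<K, forward
Step 1:
                    A           D           B
  Initial      0.7876      0.2087     0.04708
  Change    -0.001611   -0.003222    0.004834
  Equil         0.786      0.2055     0.05191
  solve Keq expr → x = 0.001611; check Q = 0.004216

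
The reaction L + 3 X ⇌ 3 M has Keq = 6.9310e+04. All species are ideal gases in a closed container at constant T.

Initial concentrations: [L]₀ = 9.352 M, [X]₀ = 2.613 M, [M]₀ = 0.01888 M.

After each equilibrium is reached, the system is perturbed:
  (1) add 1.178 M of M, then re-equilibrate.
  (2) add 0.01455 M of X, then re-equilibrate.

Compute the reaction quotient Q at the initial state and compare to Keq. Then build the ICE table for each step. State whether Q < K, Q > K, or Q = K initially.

Q₀ = 4.0335e-08 vs Keq = 6.9310e+04 ⇒ Q<K, forward
Step 1:
                    L           X           M
  init          9.352       2.613     0.01888
  Δ           -0.8607      -2.582       2.582
  eq            8.491     0.03104       2.601
  solve Keq expr → x = 0.8607; check Q = 6.9310e+04
Then add 1.178 M of M.
Step 2:
                    L           X           M
  init          8.491     0.03104       3.779
  Δ          0.004628     0.01388    -0.01388
  eq            8.496     0.04492       3.765
  solve Keq expr → x = -0.004628; check Q = 6.9310e+04
Then add 0.01455 M of X.
Step 3:
                    L           X           M
  init          8.496     0.05947       3.765
  Δ          -0.00479    -0.01437     0.01437
  eq            8.491      0.0451       3.779
  solve Keq expr → x = 0.00479; check Q = 6.9310e+04

Q₀ = 4.0335e-08; Q < K (proceeds forward)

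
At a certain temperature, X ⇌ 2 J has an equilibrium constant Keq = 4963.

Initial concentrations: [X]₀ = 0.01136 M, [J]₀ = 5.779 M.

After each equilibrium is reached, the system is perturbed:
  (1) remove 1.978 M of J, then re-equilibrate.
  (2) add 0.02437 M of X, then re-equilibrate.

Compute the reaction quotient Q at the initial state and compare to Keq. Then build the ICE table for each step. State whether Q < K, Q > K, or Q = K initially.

Q₀ = 2940 vs Keq = 4963 ⇒ Q<K, forward
Step 1:
                   X          J
  I          0.01136      5.779
  C        -0.004609   0.009219
  E         0.006751      5.788
  solve Keq expr → x = 0.004609; check Q = 4963
Then remove 1.978 M of J.
Step 2:
                   X          J
  I         0.006751       3.81
  C        -0.003814   0.007627
  E         0.002937      3.818
  solve Keq expr → x = 0.003814; check Q = 4963
Then add 0.02437 M of X.
Step 3:
                   X          J
  I          0.02731      3.818
  C         -0.02429    0.04859
  E         0.003012      3.866
  solve Keq expr → x = 0.02429; check Q = 4963

Q₀ = 2940; Q < K (proceeds forward)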